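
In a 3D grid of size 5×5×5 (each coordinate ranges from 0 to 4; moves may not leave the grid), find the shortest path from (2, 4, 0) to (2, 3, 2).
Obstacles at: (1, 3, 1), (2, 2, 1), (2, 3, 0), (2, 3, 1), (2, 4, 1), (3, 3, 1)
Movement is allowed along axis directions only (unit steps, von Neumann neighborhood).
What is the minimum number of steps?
5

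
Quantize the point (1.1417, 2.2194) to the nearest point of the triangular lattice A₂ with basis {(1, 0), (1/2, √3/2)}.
(1, 1.732)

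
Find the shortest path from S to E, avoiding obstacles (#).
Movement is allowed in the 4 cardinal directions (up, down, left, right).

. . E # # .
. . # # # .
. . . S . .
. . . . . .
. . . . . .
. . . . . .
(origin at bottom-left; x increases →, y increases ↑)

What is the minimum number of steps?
5
(one shortest path: (3, 3) → (2, 3) → (1, 3) → (1, 4) → (1, 5) → (2, 5))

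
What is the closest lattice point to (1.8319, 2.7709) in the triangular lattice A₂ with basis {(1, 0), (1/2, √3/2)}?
(1.5, 2.598)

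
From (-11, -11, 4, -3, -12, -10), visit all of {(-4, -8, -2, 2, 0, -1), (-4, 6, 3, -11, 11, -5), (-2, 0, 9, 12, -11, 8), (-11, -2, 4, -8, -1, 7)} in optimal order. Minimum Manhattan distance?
179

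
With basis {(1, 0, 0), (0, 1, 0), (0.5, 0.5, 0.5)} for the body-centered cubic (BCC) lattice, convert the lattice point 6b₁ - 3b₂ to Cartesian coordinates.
(6, -3, 0)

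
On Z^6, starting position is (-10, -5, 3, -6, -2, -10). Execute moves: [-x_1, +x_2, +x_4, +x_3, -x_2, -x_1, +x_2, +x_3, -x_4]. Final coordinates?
(-12, -4, 5, -6, -2, -10)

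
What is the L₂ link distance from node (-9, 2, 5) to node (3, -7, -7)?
19.2094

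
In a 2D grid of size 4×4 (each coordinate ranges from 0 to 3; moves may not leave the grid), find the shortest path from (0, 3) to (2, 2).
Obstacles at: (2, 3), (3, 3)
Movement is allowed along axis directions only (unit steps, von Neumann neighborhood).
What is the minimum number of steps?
3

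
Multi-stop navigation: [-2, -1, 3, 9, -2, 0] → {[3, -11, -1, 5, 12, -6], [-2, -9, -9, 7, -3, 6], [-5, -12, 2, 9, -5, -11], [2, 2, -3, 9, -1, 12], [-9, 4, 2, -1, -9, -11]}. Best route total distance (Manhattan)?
173
(one optimal route: (-2, -1, 3, 9, -2, 0) → (2, 2, -3, 9, -1, 12) → (-2, -9, -9, 7, -3, 6) → (3, -11, -1, 5, 12, -6) → (-5, -12, 2, 9, -5, -11) → (-9, 4, 2, -1, -9, -11))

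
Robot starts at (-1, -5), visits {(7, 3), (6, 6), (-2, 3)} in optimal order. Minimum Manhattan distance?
22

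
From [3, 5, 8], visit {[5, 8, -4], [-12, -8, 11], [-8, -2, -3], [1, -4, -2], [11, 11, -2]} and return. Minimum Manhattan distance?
120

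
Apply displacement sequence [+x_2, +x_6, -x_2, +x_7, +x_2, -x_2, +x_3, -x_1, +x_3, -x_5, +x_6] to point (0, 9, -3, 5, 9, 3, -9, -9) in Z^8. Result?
(-1, 9, -1, 5, 8, 5, -8, -9)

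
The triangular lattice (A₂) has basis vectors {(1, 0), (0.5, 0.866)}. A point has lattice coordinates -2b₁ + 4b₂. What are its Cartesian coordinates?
(0, 3.464)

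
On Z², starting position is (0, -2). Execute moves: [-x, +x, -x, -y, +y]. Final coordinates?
(-1, -2)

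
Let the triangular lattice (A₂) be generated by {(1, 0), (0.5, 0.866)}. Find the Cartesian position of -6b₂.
(-3, -5.196)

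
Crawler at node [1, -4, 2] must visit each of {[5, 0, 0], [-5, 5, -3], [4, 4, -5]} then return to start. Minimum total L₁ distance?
52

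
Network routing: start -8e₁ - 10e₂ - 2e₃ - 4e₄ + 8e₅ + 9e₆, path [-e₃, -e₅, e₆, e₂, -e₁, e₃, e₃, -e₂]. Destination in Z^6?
(-9, -10, -1, -4, 7, 10)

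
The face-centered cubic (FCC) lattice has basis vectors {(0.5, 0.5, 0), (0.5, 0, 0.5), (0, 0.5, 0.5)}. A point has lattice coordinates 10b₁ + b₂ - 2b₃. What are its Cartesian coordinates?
(5.5, 4, -0.5)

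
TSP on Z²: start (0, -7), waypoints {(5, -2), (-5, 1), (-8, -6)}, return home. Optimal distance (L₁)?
42
(one optimal route: (0, -7) → (5, -2) → (-5, 1) → (-8, -6) → (0, -7))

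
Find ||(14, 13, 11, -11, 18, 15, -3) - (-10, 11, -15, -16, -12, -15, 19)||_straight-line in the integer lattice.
59.7076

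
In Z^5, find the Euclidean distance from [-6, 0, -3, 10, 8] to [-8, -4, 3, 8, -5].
15.1327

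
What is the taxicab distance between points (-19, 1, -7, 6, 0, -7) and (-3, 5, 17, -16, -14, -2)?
85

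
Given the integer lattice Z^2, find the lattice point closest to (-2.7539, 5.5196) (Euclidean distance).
(-3, 6)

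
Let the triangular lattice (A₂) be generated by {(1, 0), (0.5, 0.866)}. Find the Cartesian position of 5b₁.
(5, 0)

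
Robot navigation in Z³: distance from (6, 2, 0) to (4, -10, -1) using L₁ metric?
15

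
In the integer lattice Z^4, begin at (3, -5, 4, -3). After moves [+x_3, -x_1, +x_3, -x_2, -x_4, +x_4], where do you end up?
(2, -6, 6, -3)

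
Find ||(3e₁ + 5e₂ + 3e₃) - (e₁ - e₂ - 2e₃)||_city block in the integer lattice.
13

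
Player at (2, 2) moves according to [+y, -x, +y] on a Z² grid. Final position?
(1, 4)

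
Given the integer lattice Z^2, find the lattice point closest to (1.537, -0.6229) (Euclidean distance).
(2, -1)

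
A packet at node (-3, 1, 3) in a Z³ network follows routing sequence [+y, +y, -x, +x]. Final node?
(-3, 3, 3)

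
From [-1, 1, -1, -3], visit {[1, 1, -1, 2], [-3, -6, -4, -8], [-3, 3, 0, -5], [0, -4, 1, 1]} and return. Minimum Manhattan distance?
58
(one optimal route: (-1, 1, -1, -3) → (1, 1, -1, 2) → (0, -4, 1, 1) → (-3, -6, -4, -8) → (-3, 3, 0, -5) → (-1, 1, -1, -3))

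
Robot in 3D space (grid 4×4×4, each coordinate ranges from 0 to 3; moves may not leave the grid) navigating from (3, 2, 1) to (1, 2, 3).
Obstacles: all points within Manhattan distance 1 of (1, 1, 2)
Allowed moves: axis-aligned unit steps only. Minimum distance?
4
(one shortest path: (3, 2, 1) → (2, 2, 1) → (2, 2, 2) → (2, 2, 3) → (1, 2, 3))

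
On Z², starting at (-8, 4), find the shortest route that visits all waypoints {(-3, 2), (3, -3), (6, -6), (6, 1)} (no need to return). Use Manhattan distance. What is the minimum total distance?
30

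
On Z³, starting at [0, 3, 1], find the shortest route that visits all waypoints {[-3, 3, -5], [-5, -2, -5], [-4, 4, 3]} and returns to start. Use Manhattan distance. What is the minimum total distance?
38
(one optimal route: (0, 3, 1) → (-3, 3, -5) → (-5, -2, -5) → (-4, 4, 3) → (0, 3, 1))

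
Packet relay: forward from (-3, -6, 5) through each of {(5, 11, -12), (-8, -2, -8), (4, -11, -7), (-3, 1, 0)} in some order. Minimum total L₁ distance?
78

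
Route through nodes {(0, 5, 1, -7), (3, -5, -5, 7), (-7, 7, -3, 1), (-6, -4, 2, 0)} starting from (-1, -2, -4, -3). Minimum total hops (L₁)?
80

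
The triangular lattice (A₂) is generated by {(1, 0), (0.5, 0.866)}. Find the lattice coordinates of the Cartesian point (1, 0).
b₁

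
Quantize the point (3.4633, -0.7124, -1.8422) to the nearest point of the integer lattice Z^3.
(3, -1, -2)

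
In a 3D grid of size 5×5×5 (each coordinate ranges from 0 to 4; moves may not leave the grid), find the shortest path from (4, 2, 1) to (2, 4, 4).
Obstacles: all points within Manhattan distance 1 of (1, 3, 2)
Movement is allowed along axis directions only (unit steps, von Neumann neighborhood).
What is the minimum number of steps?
7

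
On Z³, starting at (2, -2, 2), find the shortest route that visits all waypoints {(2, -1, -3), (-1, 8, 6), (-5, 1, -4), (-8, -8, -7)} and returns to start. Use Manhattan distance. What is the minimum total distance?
80
(one optimal route: (2, -2, 2) → (2, -1, -3) → (-8, -8, -7) → (-5, 1, -4) → (-1, 8, 6) → (2, -2, 2))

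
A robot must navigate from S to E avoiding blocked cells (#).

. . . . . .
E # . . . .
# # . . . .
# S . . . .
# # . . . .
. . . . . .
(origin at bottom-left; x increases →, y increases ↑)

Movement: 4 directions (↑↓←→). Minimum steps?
7
(one shortest path: (1, 2) → (2, 2) → (2, 3) → (2, 4) → (2, 5) → (1, 5) → (0, 5) → (0, 4))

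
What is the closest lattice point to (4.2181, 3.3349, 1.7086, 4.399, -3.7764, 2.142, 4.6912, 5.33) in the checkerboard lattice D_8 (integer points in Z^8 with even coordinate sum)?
(4, 3, 2, 5, -4, 2, 5, 5)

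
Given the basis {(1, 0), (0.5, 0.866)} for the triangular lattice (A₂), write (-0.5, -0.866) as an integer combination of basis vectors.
-b₂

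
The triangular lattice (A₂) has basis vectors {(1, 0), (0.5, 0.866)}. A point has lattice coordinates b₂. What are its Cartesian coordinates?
(0.5, 0.866)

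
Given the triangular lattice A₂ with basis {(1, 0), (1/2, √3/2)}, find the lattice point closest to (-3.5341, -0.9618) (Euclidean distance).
(-3.5, -0.866)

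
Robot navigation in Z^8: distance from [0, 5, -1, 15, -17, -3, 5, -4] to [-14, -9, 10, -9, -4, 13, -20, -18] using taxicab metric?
131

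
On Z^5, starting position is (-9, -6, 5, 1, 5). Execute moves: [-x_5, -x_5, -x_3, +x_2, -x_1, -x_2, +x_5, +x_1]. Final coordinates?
(-9, -6, 4, 1, 4)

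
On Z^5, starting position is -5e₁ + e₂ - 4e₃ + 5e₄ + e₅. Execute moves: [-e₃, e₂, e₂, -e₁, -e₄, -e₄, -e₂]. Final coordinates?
(-6, 2, -5, 3, 1)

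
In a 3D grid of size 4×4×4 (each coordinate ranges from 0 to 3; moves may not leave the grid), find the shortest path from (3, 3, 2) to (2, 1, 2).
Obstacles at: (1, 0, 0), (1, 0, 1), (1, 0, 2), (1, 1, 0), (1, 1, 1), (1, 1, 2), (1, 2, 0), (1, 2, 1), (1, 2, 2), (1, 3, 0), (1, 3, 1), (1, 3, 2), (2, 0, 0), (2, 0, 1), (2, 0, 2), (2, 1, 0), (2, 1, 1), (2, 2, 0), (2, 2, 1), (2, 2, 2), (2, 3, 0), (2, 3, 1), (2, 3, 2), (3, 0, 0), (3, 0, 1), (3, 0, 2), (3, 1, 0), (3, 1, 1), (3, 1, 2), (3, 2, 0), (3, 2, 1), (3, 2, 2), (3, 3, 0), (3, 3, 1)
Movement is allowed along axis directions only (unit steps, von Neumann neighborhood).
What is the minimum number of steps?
5
(one shortest path: (3, 3, 2) → (3, 3, 3) → (2, 3, 3) → (2, 2, 3) → (2, 1, 3) → (2, 1, 2))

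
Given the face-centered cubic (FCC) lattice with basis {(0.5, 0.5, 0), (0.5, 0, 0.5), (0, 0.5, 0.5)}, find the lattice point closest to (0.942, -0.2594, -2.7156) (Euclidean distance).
(1, -0.5, -2.5)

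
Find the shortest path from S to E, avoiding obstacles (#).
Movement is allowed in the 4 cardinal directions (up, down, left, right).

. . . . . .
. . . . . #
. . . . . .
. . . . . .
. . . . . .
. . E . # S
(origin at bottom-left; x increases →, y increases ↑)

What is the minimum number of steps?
5
(one shortest path: (5, 0) → (5, 1) → (4, 1) → (3, 1) → (2, 1) → (2, 0))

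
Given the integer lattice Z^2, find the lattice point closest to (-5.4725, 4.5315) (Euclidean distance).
(-5, 5)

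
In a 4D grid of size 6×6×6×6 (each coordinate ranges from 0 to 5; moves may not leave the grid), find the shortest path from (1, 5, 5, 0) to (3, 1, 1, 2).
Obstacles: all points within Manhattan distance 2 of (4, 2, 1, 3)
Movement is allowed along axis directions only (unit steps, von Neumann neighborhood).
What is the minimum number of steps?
12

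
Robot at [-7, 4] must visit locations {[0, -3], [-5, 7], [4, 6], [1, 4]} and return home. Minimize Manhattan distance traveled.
42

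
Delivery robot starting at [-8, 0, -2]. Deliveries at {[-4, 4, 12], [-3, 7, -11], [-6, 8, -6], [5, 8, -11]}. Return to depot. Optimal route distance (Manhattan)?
88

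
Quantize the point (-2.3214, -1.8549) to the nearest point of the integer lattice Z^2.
(-2, -2)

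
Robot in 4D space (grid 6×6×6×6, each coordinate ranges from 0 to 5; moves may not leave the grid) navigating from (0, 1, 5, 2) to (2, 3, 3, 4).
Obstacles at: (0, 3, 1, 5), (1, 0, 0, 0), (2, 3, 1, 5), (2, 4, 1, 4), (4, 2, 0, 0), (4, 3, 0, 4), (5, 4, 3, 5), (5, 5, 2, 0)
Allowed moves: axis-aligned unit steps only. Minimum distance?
8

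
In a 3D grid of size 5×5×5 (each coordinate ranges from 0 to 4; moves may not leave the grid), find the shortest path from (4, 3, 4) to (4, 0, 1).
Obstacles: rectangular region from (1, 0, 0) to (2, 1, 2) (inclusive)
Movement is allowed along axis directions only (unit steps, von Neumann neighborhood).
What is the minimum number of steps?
6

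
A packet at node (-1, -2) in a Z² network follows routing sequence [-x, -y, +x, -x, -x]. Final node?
(-3, -3)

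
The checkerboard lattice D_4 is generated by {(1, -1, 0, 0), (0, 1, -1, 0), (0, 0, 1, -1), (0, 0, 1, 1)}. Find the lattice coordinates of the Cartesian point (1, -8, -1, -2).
b₁ - 7b₂ - 3b₃ - 5b₄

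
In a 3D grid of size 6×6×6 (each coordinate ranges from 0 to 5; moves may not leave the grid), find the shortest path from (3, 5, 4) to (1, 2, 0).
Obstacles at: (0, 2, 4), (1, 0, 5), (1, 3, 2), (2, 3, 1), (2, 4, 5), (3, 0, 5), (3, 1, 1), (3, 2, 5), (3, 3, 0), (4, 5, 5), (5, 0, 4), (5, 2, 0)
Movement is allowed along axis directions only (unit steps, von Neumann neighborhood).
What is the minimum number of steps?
9
(one shortest path: (3, 5, 4) → (2, 5, 4) → (1, 5, 4) → (1, 4, 4) → (1, 3, 4) → (1, 2, 4) → (1, 2, 3) → (1, 2, 2) → (1, 2, 1) → (1, 2, 0))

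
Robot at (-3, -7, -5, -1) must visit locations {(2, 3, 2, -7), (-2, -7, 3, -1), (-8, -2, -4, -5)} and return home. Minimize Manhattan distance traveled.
68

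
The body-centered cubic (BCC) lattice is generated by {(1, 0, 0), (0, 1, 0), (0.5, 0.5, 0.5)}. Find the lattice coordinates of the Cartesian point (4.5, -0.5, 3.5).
b₁ - 4b₂ + 7b₃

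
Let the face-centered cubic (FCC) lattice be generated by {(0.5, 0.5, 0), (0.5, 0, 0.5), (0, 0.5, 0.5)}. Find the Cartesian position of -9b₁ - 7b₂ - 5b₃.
(-8, -7, -6)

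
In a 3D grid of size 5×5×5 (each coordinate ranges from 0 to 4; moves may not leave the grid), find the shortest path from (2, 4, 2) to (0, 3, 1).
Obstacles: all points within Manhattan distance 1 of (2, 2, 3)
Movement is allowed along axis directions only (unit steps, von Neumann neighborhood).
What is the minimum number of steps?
4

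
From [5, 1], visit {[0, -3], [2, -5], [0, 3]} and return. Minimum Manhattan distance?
26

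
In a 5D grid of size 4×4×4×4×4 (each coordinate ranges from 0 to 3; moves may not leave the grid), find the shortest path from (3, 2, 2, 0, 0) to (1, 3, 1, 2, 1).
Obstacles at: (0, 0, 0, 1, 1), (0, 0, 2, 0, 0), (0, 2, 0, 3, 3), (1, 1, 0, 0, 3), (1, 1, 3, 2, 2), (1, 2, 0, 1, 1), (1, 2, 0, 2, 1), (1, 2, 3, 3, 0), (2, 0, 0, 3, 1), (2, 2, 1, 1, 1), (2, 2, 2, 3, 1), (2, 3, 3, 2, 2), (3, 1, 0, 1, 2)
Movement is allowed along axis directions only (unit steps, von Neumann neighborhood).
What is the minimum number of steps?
7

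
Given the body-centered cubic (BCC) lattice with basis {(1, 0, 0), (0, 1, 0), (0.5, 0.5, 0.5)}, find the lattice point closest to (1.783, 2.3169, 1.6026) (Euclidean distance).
(1.5, 2.5, 1.5)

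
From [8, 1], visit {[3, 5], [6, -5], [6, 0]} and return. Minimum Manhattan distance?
30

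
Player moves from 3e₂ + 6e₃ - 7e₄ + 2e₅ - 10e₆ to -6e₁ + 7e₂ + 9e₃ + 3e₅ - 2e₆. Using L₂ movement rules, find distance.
13.2288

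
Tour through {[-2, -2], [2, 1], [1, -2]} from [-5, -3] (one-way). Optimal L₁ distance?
11
(one optimal route: (-5, -3) → (-2, -2) → (1, -2) → (2, 1))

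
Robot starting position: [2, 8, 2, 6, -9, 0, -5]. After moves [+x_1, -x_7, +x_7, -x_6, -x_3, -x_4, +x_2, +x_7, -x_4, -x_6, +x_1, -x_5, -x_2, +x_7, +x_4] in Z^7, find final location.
(4, 8, 1, 5, -10, -2, -3)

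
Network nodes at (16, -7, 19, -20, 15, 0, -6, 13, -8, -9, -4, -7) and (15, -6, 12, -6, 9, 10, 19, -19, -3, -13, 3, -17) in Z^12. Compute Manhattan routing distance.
122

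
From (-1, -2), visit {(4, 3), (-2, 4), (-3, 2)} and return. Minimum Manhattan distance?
26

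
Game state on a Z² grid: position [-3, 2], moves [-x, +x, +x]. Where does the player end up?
(-2, 2)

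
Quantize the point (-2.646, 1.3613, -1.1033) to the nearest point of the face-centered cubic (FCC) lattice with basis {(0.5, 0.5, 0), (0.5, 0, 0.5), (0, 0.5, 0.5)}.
(-2.5, 1.5, -1)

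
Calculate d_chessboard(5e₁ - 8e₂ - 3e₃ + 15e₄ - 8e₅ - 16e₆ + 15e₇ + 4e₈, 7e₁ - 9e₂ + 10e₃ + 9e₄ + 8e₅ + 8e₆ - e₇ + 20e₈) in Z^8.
24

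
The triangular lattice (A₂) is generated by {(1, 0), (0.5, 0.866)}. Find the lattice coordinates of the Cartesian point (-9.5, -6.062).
-6b₁ - 7b₂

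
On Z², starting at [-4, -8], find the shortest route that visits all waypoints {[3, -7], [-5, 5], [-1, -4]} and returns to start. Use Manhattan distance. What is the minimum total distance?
42
(one optimal route: (-4, -8) → (3, -7) → (-1, -4) → (-5, 5) → (-4, -8))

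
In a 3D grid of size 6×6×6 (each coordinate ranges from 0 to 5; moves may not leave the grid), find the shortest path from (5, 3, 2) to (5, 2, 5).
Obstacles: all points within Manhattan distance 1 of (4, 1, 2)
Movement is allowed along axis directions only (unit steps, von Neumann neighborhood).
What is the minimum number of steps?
4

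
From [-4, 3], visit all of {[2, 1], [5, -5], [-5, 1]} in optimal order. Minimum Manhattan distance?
19
(one optimal route: (-4, 3) → (-5, 1) → (2, 1) → (5, -5))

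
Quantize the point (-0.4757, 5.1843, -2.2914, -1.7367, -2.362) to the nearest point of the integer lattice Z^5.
(0, 5, -2, -2, -2)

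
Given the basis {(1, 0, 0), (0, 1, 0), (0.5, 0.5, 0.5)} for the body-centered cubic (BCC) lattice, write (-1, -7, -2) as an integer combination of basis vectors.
b₁ - 5b₂ - 4b₃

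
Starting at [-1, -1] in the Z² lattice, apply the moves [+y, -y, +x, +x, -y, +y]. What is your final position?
(1, -1)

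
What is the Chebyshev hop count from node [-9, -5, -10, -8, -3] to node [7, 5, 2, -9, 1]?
16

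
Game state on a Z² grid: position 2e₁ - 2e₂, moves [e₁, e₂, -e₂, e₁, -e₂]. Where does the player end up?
(4, -3)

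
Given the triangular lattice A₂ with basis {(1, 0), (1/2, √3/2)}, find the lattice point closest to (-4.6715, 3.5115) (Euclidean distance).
(-5, 3.464)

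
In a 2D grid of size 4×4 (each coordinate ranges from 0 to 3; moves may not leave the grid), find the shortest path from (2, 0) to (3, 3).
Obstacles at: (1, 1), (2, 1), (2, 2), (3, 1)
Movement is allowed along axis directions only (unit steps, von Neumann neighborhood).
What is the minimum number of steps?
8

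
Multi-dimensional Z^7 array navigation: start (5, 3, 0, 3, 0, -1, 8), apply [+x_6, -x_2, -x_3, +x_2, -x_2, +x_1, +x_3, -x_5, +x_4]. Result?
(6, 2, 0, 4, -1, 0, 8)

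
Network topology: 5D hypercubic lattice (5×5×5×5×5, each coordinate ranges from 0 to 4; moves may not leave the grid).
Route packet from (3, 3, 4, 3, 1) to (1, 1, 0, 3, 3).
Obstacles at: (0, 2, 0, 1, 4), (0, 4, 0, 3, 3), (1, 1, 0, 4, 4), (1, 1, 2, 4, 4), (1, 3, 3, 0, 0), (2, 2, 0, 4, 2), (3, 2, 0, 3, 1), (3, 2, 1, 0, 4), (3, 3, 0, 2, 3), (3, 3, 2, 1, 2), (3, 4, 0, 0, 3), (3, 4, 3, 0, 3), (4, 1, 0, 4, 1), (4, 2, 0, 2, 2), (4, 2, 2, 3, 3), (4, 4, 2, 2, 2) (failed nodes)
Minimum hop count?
10
(one shortest path: (3, 3, 4, 3, 1) → (2, 3, 4, 3, 1) → (1, 3, 4, 3, 1) → (1, 2, 4, 3, 1) → (1, 1, 4, 3, 1) → (1, 1, 3, 3, 1) → (1, 1, 2, 3, 1) → (1, 1, 1, 3, 1) → (1, 1, 0, 3, 1) → (1, 1, 0, 3, 2) → (1, 1, 0, 3, 3))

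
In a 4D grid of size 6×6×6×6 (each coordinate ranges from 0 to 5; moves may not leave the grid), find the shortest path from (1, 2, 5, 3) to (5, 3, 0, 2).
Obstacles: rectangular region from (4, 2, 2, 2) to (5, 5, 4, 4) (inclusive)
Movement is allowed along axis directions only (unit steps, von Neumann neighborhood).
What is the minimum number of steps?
11
(one shortest path: (1, 2, 5, 3) → (2, 2, 5, 3) → (3, 2, 5, 3) → (3, 3, 5, 3) → (3, 3, 4, 3) → (3, 3, 3, 3) → (3, 3, 2, 3) → (3, 3, 1, 3) → (4, 3, 1, 3) → (5, 3, 1, 3) → (5, 3, 0, 3) → (5, 3, 0, 2))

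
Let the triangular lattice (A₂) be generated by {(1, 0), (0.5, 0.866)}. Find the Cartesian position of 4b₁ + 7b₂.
(7.5, 6.062)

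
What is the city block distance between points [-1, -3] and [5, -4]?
7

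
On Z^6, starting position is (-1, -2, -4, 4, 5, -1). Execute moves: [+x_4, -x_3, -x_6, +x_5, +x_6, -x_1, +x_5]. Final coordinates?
(-2, -2, -5, 5, 7, -1)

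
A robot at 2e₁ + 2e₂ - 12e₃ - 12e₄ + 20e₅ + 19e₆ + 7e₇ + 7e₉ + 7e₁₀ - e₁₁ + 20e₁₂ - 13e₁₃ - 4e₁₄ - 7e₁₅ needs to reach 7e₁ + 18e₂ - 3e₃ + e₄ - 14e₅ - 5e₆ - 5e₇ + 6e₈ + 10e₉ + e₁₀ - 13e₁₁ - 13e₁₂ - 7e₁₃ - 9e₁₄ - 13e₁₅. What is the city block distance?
190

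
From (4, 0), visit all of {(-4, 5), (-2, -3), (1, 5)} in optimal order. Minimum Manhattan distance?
23
(one optimal route: (4, 0) → (1, 5) → (-4, 5) → (-2, -3))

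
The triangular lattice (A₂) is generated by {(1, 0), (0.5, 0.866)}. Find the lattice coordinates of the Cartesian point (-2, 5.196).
-5b₁ + 6b₂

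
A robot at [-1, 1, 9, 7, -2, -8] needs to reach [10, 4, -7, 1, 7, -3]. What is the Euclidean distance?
22.9783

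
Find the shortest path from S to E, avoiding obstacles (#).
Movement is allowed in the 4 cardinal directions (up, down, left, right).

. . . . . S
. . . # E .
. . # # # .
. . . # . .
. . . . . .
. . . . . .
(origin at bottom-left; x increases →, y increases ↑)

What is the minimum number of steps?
2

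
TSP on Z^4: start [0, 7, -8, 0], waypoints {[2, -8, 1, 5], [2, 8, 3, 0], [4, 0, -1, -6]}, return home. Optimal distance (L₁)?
84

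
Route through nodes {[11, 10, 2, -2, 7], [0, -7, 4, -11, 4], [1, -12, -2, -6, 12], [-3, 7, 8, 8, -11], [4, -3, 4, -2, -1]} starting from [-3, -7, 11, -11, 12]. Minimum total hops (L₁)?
155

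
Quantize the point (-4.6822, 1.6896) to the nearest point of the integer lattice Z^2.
(-5, 2)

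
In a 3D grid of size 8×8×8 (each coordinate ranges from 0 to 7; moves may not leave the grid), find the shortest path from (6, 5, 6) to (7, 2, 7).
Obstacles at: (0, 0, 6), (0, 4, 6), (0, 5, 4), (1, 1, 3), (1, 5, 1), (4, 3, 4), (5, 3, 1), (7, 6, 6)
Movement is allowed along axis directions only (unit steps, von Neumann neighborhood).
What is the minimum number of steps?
5
(one shortest path: (6, 5, 6) → (7, 5, 6) → (7, 4, 6) → (7, 3, 6) → (7, 2, 6) → (7, 2, 7))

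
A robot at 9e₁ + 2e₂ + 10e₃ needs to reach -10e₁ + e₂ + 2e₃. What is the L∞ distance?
19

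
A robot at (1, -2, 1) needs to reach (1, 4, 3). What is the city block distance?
8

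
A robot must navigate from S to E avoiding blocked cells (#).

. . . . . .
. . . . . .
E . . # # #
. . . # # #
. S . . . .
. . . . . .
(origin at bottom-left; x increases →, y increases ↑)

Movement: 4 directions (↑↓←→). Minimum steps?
3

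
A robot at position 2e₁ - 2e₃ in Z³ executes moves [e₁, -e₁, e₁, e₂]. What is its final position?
(3, 1, -2)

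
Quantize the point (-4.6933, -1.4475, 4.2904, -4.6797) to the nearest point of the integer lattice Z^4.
(-5, -1, 4, -5)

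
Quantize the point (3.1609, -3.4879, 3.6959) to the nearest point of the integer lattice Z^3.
(3, -3, 4)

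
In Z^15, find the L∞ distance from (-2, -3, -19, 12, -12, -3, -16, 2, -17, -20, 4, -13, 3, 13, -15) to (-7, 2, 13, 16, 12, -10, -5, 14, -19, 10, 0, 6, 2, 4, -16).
32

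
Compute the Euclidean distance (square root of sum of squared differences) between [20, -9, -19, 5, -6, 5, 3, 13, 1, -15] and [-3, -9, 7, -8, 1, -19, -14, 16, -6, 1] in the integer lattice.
51.0098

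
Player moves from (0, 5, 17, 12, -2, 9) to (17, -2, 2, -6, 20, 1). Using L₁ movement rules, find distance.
87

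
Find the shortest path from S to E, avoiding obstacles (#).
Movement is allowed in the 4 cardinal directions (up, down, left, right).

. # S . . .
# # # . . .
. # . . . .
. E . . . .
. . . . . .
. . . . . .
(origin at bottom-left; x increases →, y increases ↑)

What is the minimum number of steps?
6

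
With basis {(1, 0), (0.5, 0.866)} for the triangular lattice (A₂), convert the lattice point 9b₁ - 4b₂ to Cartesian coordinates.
(7, -3.464)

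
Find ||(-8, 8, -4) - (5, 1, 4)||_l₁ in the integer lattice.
28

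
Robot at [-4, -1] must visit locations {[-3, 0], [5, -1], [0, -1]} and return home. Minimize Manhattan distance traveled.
20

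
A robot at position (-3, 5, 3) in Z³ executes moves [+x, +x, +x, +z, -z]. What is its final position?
(0, 5, 3)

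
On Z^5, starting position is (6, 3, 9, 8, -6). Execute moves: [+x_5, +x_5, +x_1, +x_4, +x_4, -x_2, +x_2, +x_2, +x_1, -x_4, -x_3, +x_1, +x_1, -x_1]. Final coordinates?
(9, 4, 8, 9, -4)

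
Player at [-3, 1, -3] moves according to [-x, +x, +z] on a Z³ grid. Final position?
(-3, 1, -2)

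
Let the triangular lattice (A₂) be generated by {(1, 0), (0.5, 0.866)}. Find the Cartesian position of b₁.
(1, 0)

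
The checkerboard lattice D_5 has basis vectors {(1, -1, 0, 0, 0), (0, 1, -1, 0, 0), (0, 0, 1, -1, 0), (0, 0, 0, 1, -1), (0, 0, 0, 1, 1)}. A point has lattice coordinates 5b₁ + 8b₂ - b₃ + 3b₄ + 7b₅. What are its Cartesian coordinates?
(5, 3, -9, 11, 4)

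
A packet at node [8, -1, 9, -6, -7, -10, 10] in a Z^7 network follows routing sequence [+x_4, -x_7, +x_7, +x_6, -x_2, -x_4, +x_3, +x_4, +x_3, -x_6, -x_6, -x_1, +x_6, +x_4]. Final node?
(7, -2, 11, -4, -7, -10, 10)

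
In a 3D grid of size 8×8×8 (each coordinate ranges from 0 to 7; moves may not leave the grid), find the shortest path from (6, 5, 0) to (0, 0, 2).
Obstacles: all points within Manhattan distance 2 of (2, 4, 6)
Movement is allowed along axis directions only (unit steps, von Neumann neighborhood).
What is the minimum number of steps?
13
(one shortest path: (6, 5, 0) → (5, 5, 0) → (4, 5, 0) → (3, 5, 0) → (2, 5, 0) → (1, 5, 0) → (0, 5, 0) → (0, 4, 0) → (0, 3, 0) → (0, 2, 0) → (0, 1, 0) → (0, 0, 0) → (0, 0, 1) → (0, 0, 2))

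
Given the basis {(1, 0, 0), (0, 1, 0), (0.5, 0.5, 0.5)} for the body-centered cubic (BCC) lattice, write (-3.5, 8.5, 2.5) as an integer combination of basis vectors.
-6b₁ + 6b₂ + 5b₃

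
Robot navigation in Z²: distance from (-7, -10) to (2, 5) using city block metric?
24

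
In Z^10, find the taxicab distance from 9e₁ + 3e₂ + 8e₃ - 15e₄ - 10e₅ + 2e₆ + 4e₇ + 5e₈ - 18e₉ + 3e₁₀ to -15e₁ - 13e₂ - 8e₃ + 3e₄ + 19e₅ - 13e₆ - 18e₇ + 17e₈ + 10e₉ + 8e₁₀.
185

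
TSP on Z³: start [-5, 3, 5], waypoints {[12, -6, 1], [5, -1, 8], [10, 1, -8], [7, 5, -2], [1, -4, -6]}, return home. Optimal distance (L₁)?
106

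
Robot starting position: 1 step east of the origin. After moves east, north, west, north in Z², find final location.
(1, 2)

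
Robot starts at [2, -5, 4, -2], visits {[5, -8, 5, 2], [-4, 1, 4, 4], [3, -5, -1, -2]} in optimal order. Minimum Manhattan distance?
42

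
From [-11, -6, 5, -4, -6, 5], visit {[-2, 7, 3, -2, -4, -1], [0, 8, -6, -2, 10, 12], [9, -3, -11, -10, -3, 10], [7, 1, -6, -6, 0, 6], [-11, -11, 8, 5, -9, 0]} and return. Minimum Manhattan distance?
218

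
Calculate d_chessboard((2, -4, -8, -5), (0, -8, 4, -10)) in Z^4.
12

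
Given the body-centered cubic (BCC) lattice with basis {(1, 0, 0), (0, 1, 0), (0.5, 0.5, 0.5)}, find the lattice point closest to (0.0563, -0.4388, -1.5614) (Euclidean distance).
(0.5, -0.5, -1.5)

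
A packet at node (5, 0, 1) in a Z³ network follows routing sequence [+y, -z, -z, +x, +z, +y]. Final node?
(6, 2, 0)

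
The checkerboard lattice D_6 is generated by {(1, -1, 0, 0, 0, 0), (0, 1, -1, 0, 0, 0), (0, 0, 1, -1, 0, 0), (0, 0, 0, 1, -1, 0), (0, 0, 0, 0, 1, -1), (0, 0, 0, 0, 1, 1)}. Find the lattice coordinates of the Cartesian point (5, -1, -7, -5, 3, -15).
5b₁ + 4b₂ - 3b₃ - 8b₄ + 5b₅ - 10b₆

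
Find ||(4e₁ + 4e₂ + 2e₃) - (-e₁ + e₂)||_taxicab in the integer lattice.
10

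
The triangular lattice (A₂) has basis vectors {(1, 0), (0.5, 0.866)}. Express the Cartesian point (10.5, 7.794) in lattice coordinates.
6b₁ + 9b₂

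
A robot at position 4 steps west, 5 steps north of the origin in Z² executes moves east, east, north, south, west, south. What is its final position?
(-3, 4)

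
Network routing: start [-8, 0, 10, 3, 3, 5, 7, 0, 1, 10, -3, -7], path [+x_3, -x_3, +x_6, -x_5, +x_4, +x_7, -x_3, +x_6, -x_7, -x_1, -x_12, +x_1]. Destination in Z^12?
(-8, 0, 9, 4, 2, 7, 7, 0, 1, 10, -3, -8)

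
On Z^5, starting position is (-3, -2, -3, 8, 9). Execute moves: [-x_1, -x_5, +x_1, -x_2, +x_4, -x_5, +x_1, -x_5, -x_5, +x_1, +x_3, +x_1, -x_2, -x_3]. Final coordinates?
(0, -4, -3, 9, 5)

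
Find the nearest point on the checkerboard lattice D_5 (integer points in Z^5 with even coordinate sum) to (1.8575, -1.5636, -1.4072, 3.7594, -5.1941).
(2, -2, -1, 4, -5)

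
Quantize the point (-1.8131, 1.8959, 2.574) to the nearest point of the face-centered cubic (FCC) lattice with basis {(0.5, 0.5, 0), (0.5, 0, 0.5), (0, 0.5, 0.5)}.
(-1.5, 2, 2.5)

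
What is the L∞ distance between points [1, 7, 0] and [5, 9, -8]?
8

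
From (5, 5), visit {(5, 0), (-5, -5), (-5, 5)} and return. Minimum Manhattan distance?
40
(one optimal route: (5, 5) → (5, 0) → (-5, -5) → (-5, 5) → (5, 5))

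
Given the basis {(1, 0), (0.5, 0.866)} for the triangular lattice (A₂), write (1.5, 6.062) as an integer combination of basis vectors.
-2b₁ + 7b₂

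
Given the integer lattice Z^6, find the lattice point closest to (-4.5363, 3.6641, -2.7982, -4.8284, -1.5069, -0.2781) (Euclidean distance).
(-5, 4, -3, -5, -2, 0)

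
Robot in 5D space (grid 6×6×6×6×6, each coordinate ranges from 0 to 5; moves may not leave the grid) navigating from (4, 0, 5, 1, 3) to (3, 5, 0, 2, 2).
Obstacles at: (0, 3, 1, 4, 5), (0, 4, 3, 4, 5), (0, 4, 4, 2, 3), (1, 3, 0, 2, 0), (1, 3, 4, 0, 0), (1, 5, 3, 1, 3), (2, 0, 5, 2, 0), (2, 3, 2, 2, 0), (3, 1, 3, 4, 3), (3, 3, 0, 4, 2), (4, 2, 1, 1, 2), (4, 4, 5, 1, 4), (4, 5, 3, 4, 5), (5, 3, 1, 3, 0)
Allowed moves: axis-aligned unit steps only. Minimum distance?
13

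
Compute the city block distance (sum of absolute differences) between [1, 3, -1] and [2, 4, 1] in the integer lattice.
4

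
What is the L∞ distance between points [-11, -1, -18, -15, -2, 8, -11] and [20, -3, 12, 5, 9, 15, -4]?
31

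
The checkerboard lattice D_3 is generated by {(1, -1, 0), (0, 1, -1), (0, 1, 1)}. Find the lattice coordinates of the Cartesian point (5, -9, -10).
5b₁ + 3b₂ - 7b₃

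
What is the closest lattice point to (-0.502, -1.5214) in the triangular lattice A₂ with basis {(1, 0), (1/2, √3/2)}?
(-1, -1.732)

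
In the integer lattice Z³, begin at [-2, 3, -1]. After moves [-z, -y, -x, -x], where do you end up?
(-4, 2, -2)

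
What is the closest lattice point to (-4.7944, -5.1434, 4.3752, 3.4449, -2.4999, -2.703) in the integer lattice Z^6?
(-5, -5, 4, 3, -2, -3)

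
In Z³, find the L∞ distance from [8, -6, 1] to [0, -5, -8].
9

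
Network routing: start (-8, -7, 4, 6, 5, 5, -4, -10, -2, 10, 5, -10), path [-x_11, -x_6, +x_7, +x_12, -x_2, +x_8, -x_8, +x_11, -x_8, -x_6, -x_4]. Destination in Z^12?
(-8, -8, 4, 5, 5, 3, -3, -11, -2, 10, 5, -9)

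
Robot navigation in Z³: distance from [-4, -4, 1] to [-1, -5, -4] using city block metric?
9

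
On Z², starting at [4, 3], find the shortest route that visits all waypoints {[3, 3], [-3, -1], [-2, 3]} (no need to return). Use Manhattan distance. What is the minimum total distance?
11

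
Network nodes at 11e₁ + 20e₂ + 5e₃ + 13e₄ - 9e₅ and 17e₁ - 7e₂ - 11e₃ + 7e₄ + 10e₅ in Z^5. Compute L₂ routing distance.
37.6563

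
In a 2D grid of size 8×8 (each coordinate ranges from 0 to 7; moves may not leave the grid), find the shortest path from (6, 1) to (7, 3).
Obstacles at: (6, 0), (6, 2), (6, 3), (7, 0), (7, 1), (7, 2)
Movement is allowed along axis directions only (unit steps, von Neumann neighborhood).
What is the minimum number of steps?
7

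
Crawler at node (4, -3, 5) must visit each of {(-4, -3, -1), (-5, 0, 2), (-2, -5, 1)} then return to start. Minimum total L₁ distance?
40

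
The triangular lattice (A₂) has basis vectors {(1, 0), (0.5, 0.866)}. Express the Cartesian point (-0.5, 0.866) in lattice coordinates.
-b₁ + b₂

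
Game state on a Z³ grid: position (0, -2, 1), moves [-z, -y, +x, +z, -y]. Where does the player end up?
(1, -4, 1)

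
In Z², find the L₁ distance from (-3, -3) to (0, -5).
5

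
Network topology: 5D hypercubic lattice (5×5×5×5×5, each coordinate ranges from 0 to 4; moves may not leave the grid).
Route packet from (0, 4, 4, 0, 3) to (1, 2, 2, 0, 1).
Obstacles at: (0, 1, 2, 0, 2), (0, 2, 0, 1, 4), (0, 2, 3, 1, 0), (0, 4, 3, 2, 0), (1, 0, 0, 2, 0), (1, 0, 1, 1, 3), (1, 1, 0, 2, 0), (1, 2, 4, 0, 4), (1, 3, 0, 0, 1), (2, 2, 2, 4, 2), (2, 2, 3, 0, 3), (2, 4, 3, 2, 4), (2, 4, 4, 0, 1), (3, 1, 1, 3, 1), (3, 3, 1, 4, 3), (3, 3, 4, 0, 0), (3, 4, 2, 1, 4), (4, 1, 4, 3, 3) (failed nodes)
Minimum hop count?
7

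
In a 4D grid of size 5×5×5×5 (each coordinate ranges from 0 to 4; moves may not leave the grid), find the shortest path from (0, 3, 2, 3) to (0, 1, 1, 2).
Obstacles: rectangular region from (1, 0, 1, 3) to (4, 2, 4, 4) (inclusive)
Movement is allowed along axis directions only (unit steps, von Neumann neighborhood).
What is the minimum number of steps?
4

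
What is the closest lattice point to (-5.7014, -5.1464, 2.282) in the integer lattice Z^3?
(-6, -5, 2)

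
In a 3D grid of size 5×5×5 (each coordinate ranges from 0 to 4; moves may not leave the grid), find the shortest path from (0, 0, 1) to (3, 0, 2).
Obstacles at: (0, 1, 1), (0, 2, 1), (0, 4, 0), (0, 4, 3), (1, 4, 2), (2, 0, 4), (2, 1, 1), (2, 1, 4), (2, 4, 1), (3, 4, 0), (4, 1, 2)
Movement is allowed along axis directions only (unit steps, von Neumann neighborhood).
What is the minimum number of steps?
4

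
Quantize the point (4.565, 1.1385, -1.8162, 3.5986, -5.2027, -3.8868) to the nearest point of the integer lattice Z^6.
(5, 1, -2, 4, -5, -4)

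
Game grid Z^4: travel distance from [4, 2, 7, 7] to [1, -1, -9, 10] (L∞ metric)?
16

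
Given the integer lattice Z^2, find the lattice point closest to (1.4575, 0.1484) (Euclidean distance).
(1, 0)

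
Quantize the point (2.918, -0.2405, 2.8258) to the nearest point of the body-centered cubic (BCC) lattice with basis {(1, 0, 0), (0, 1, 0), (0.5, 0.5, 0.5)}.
(3, 0, 3)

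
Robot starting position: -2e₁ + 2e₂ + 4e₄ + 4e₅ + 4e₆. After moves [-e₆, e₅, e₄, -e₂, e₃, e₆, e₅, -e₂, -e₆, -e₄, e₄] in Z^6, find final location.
(-2, 0, 1, 5, 6, 3)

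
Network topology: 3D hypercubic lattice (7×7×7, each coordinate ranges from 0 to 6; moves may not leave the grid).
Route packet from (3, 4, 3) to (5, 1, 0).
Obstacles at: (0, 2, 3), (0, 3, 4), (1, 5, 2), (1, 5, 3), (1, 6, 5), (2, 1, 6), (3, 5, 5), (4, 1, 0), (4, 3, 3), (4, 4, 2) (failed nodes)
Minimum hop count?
8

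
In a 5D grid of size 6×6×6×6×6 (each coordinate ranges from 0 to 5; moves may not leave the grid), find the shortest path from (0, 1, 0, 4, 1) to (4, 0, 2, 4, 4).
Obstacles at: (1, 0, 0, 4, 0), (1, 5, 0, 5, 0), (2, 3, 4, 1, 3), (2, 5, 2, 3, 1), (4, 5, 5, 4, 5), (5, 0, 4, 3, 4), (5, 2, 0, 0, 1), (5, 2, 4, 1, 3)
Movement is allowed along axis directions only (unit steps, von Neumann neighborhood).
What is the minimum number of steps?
10
(one shortest path: (0, 1, 0, 4, 1) → (1, 1, 0, 4, 1) → (2, 1, 0, 4, 1) → (3, 1, 0, 4, 1) → (4, 1, 0, 4, 1) → (4, 0, 0, 4, 1) → (4, 0, 1, 4, 1) → (4, 0, 2, 4, 1) → (4, 0, 2, 4, 2) → (4, 0, 2, 4, 3) → (4, 0, 2, 4, 4))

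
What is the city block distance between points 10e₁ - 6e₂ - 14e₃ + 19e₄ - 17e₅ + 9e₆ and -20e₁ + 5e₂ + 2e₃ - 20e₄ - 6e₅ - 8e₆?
124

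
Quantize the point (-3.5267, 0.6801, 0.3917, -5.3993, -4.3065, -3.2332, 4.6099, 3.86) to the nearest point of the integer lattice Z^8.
(-4, 1, 0, -5, -4, -3, 5, 4)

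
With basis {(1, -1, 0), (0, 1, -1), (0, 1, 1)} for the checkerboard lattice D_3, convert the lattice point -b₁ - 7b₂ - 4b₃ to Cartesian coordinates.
(-1, -10, 3)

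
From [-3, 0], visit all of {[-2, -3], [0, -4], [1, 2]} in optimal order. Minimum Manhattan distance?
14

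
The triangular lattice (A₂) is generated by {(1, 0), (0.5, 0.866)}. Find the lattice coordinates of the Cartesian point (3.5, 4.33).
b₁ + 5b₂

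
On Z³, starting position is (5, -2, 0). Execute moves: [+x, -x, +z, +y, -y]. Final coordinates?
(5, -2, 1)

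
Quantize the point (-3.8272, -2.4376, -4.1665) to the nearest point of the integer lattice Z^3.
(-4, -2, -4)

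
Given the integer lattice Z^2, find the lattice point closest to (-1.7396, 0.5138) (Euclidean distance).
(-2, 1)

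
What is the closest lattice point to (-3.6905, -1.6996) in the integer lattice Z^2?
(-4, -2)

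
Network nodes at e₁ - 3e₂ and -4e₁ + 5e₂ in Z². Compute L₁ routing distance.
13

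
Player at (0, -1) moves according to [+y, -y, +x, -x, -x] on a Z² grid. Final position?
(-1, -1)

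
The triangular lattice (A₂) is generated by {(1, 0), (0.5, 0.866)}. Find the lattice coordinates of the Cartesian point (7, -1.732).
8b₁ - 2b₂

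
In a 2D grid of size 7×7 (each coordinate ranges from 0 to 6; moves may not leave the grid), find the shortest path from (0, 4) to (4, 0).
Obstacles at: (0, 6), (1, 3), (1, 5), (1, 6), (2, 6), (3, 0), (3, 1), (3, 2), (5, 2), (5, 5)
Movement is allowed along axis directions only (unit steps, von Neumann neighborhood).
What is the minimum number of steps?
8
(one shortest path: (0, 4) → (1, 4) → (2, 4) → (3, 4) → (4, 4) → (4, 3) → (4, 2) → (4, 1) → (4, 0))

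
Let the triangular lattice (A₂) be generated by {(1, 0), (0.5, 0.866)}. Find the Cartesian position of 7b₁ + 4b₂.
(9, 3.464)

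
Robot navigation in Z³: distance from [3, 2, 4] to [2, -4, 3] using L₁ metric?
8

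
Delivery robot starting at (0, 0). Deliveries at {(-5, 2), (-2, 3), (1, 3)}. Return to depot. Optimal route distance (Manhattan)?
18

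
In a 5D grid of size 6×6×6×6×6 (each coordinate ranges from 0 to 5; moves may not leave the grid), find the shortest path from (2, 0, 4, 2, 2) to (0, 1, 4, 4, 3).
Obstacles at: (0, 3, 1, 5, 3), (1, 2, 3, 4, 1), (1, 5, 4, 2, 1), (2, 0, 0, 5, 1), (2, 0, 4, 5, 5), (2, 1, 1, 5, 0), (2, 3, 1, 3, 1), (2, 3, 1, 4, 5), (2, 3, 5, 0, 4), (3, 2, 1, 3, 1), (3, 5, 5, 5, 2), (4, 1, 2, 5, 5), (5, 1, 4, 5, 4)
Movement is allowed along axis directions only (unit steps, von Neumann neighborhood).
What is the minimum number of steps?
6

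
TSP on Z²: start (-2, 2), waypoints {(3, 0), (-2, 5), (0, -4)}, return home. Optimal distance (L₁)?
28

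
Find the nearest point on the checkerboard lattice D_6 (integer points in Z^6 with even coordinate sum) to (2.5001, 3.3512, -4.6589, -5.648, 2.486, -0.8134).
(3, 3, -5, -6, 2, -1)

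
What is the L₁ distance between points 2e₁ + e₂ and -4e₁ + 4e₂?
9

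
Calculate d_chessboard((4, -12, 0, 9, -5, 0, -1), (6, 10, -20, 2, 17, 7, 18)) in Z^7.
22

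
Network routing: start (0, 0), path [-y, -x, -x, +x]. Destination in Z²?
(-1, -1)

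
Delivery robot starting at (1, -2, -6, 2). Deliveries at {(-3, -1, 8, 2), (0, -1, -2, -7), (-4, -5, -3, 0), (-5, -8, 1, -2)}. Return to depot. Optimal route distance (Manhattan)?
80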